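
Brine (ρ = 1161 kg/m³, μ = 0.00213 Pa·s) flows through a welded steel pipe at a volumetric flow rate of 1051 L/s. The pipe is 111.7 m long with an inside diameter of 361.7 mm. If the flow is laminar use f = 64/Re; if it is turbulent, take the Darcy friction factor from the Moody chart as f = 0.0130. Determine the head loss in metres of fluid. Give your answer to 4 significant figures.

Q = 1051 L/s = 1051/1000 = 1.051 m³/s.
Cross-sectional area A = πD²/4 = π(0.3617)²/4 = 0.1028 m²; mean velocity V = Q/A = 1.051/0.1028 = 10.23 m/s.
Reynolds number Re = ρVD/μ = 1161 · 10.23 · 0.3617 / 0.00213 = 2.017e+06.
Re > 4000 → turbulent; use the Moody-chart value f = 0.0130.
Darcy-Weisbach: ΔP = f(L/D)(ρV²/2) = 0.013·(111.7/0.3617)·(1161·10.23²/2) = 0.013·308.8·6.073e+04 = 2.438e+05 Pa.
Head loss h_f = ΔP/(ρg) = 2.438e+05/(1161·9.81) = 21.41 m.

h_f ≈ 21.41 m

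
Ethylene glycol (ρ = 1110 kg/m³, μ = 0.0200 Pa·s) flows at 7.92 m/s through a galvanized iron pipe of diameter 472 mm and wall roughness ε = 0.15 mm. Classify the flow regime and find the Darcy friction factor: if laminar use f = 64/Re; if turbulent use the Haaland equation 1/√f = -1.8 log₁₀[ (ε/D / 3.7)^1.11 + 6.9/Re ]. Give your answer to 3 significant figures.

Re = ρVD/μ = 1110·7.92·0.472/0.02 = 2.075e+05.
Re > 4000 → turbulent. ε/D = 0.00015/0.472 = 0.000318; Haaland: 1/√f = -1.8 log₁₀[3.07e-05 + 3.33e-05] = 7.55, so f = 0.01754.

f ≈ 0.0175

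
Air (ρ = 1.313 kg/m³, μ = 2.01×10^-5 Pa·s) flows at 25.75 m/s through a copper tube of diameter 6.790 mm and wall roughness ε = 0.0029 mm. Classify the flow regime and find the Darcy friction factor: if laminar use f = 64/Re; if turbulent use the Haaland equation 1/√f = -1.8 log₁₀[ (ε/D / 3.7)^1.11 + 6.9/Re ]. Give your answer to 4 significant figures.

f ≈ 0.03034

Re = ρVD/μ = 1.313·25.75·0.00679/2.01e-05 = 1.142e+04.
Re > 4000 → turbulent. ε/D = 2.9e-06/0.00679 = 0.000427; Haaland: 1/√f = -1.8 log₁₀[4.26e-05 + 0.000604] = 5.741, so f = 0.03034.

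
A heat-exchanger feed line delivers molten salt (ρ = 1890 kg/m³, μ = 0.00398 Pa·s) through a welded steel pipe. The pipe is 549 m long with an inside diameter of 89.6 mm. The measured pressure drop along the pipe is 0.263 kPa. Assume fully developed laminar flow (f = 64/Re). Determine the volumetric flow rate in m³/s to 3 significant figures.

For laminar flow, f = 64/Re with Re = ρVD/μ, so Darcy-Weisbach reduces to ΔP = 32μLV/D². Solving for V: V = ΔP·D²/(32μL) = 263·(0.0896)²/(32·0.00398·549) = 0.0302 m/s.
Check: Re = ρVD/μ = 1890·0.0302·0.0896/0.00398 = 1285 < 2300, so the laminar assumption holds.
Q = V·A = 0.0302·(π/4·0.0896²) = 0.0001904 m³/s = 1.90×10^-4 m³/s.

Q ≈ 1.90×10^-4 m³/s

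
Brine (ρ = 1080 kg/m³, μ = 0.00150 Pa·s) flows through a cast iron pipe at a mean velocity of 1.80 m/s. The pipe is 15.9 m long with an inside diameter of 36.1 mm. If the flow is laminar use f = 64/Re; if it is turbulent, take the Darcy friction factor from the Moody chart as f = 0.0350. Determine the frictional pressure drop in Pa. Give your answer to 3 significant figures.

Reynolds number Re = ρVD/μ = 1080 · 1.8 · 0.0361 / 0.0015 = 4.679e+04.
Re > 4000 → turbulent; use the Moody-chart value f = 0.0350.
Darcy-Weisbach: ΔP = f(L/D)(ρV²/2) = 0.035·(15.9/0.0361)·(1080·1.8²/2) = 0.035·440.4·1750 = 2.697e+04 Pa.

ΔP ≈ 27000 Pa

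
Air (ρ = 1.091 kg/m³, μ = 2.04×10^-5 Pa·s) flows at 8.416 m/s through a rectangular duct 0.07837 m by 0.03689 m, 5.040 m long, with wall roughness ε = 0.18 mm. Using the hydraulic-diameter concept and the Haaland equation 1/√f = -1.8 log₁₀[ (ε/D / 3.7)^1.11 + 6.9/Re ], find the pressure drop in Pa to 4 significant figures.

Hydraulic diameter D_h = 4A/P = 4·(0.07837·0.03689)/(2·(0.07837+0.03689)) = 0.01156/0.2305 = 0.05017 m.
Re = ρVD_h/μ = 1.091·8.416·0.05017/2.04e-05 = 2.258e+04.
ε/D_h = 0.00018/0.05017 = 0.00359; Haaland gives 1/√f = -1.8 log₁₀[0.000452+0.000306] = 5.617, so f = 0.0317.
ΔP = f(L/D_h)(ρV²/2) = 0.0317·5.04/0.05017·38.64 = 123 Pa.

ΔP ≈ 123.0 Pa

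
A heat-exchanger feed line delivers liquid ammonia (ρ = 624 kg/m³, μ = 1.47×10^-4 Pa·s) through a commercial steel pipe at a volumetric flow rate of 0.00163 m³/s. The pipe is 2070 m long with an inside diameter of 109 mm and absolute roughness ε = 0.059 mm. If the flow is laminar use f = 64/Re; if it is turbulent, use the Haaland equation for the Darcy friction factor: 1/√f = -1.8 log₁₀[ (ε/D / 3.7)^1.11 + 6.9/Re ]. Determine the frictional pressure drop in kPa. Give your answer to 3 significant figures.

ΔP ≈ 3.76 kPa

Cross-sectional area A = πD²/4 = π(0.109)²/4 = 0.009331 m²; mean velocity V = Q/A = 0.00163/0.009331 = 0.1747 m/s.
Reynolds number Re = ρVD/μ = 624 · 0.1747 · 0.109 / 0.000147 = 8.082e+04.
Re > 4000 → turbulent. Relative roughness ε/D = 5.9e-05/0.109 = 0.000541. Haaland: 1/√f = -1.8 log₁₀[(0.000541/3.7)^1.11 + 6.9/8.082e+04] = -1.8 log₁₀[5.54e-05 + 8.54e-05] = 6.933, so f = 0.02081.
Darcy-Weisbach: ΔP = f(L/D)(ρV²/2) = 0.02081·(2070/0.109)·(624·0.1747²/2) = 0.02081·1.899e+04·9.52 = 3762 Pa.
ΔP = 3762 Pa = 3.76 kPa.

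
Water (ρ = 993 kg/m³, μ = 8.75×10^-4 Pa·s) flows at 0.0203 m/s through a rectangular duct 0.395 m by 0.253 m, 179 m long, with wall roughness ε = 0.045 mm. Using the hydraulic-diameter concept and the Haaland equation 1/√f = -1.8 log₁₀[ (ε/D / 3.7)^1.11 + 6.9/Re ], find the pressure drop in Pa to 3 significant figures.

Hydraulic diameter D_h = 4A/P = 4·(0.395·0.253)/(2·(0.395+0.253)) = 0.3997/1.296 = 0.3084 m.
Re = ρVD_h/μ = 993·0.0203·0.3084/0.000875 = 7106.
ε/D_h = 4.5e-05/0.3084 = 0.000146; Haaland gives 1/√f = -1.8 log₁₀[1.29e-05+0.000971] = 5.413, so f = 0.03413.
ΔP = f(L/D_h)(ρV²/2) = 0.03413·179/0.3084·0.2046 = 4.053 Pa.

ΔP ≈ 4.05 Pa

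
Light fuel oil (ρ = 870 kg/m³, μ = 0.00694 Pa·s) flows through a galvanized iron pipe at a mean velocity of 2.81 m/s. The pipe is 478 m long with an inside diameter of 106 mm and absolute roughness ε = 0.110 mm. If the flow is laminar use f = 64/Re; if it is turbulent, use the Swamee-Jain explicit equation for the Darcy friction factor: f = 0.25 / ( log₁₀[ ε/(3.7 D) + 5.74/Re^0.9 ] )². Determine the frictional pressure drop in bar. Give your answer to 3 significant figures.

Reynolds number Re = ρVD/μ = 870 · 2.81 · 0.106 / 0.00694 = 3.734e+04.
Re > 4000 → turbulent. Relative roughness ε/D = 0.00011/0.106 = 0.00104. Swamee-Jain: f = 0.25/(log₁₀[0.00104/3.7 + 5.74/3.734e+04^0.9])² = 0.25/(log₁₀[0.00028 + 0.000441])² = 0.25/(-3.142)² = 0.02532.
Darcy-Weisbach: ΔP = f(L/D)(ρV²/2) = 0.02532·(478/0.106)·(870·2.81²/2) = 0.02532·4509·3435 = 3.922e+05 Pa.
ΔP = 3.922e+05 Pa = 3.92 bar.

ΔP ≈ 3.92 bar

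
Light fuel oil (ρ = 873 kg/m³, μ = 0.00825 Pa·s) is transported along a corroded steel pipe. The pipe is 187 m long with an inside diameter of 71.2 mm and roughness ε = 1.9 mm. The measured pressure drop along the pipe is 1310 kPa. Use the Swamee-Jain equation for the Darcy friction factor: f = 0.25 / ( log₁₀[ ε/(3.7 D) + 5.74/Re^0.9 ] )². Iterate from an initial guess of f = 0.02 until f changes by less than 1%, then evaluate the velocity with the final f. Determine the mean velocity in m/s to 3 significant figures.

V ≈ 4.52 m/s

Rearranging Darcy-Weisbach: V = √(2·ΔP·D/(f·L·ρ)). With ε/D = 0.0019/0.0712 = 0.0267, iterate starting from f = 0.02:
  f = 0.02 → V = √(2·1.31e+06·0.0712/(0.02·187·873)) = 7.559 m/s; Re = ρVD/μ = 5.695e+04; f → 0.05541
  f = 0.05541 → V = 4.541 m/s; Re = 3.422e+04; f → 0.05593
Converged (Δf/f < 1%). With the final f = 0.05593: V = √(2·1.31e+06·0.0712/(0.05593·187·873)) = 4.52 m/s.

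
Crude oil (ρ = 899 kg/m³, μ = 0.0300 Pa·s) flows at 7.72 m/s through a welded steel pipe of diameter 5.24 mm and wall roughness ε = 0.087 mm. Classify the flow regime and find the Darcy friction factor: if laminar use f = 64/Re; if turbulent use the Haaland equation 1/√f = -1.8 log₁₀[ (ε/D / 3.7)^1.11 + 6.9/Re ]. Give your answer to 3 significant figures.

f ≈ 0.0528

Re = ρVD/μ = 899·7.72·0.00524/0.03 = 1212.
Re < 2300 → laminar, so f = 64/Re = 0.0528 (roughness is irrelevant in laminar flow).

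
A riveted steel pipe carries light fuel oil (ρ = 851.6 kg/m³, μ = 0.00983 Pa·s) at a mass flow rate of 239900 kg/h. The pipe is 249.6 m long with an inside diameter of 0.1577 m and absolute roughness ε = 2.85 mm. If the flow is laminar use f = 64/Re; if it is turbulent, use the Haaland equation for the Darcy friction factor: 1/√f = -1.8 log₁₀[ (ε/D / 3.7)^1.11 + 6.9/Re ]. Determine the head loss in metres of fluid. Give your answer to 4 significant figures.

ṁ = 239900 kg/h = 239900/3600 = 66.64 kg/s.
A = πD²/4 = π(0.1577)²/4 = 0.01953 m²; mean velocity V = ṁ/(ρA) = 66.64/(851.6 · 0.01953) = 4.006 m/s.
Reynolds number Re = ρVD/μ = 851.6 · 4.006 · 0.1577 / 0.00983 = 5.473e+04.
Re > 4000 → turbulent. Relative roughness ε/D = 0.00285/0.1577 = 0.0181. Haaland: 1/√f = -1.8 log₁₀[(0.0181/3.7)^1.11 + 6.9/5.473e+04] = -1.8 log₁₀[0.00272 + 0.000126] = 4.582, so f = 0.04762.
Darcy-Weisbach: ΔP = f(L/D)(ρV²/2) = 0.04762·(249.6/0.1577)·(851.6·4.006²/2) = 0.04762·1583·6834 = 5.151e+05 Pa.
Head loss h_f = ΔP/(ρg) = 5.151e+05/(851.6·9.81) = 61.66 m.

h_f ≈ 61.66 m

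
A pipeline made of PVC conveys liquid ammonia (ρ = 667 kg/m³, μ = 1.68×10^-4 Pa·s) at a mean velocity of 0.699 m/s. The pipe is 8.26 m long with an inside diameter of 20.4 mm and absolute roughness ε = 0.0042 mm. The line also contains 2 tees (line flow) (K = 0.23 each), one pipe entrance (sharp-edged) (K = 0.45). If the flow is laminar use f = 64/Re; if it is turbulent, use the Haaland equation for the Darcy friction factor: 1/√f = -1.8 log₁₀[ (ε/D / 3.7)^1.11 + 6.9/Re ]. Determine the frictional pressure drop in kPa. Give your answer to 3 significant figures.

Reynolds number Re = ρVD/μ = 667 · 0.699 · 0.0204 / 0.000168 = 5.661e+04.
Re > 4000 → turbulent. Relative roughness ε/D = 4.2e-06/0.0204 = 0.000206. Haaland: 1/√f = -1.8 log₁₀[(0.000206/3.7)^1.11 + 6.9/5.661e+04] = -1.8 log₁₀[1.89e-05 + 0.000122] = 6.932, so f = 0.02081.
Total minor-loss coefficient ΣK = 2·0.23 + 1·0.45 = 0.91.
ΔP = [f·L/D + ΣK]·(ρV²/2) = [0.02081·8.26/0.0204 + 0.91]·(667·0.699²/2) = [8.425 + 0.91]·162.9 = 1521 Pa.
ΔP = 1521 Pa = 1.52 kPa.

ΔP ≈ 1.52 kPa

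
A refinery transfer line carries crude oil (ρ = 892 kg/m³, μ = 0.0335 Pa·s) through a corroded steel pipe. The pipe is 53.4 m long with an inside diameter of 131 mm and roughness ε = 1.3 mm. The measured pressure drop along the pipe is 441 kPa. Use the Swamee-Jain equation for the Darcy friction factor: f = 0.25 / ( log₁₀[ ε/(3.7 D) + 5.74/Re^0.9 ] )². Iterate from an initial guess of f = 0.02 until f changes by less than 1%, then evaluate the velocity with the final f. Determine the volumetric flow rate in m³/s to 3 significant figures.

Rearranging Darcy-Weisbach: V = √(2·ΔP·D/(f·L·ρ)). With ε/D = 0.0013/0.131 = 0.00992, iterate starting from f = 0.02:
  f = 0.02 → V = √(2·4.41e+05·0.131/(0.02·53.4·892)) = 11.01 m/s; Re = ρVD/μ = 3.841e+04; f → 0.03978
  f = 0.03978 → V = 7.809 m/s; Re = 2.724e+04; f → 0.04046
  f = 0.04046 → V = 7.743 m/s; Re = 2.701e+04; f → 0.04048
Converged (Δf/f < 1%). With the final f = 0.04048: V = √(2·4.41e+05·0.131/(0.04048·53.4·892)) = 7.741 m/s.
Q = V·A = 7.741·(π/4·0.131²) = 0.1043 m³/s = 0.104 m³/s.

Q ≈ 0.104 m³/s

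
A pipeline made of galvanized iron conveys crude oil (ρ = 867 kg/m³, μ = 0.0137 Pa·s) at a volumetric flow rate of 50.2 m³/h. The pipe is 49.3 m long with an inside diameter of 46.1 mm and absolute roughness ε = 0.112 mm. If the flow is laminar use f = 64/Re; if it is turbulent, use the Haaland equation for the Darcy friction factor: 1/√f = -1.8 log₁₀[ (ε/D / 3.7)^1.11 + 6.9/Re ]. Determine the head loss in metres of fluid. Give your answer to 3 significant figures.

Q = 50.2 m³/h = 50.2/3600 = 0.01394 m³/s.
Cross-sectional area A = πD²/4 = π(0.0461)²/4 = 0.001669 m²; mean velocity V = Q/A = 0.01394/0.001669 = 8.354 m/s.
Reynolds number Re = ρVD/μ = 867 · 8.354 · 0.0461 / 0.0137 = 2.437e+04.
Re > 4000 → turbulent. Relative roughness ε/D = 0.000112/0.0461 = 0.00243. Haaland: 1/√f = -1.8 log₁₀[(0.00243/3.7)^1.11 + 6.9/2.437e+04] = -1.8 log₁₀[0.000293 + 0.000283] = 5.831, so f = 0.02941.
Darcy-Weisbach: ΔP = f(L/D)(ρV²/2) = 0.02941·(49.3/0.0461)·(867·8.354²/2) = 0.02941·1069·3.026e+04 = 9.517e+05 Pa.
Head loss h_f = ΔP/(ρg) = 9.517e+05/(867·9.81) = 112 m.

h_f ≈ 112 m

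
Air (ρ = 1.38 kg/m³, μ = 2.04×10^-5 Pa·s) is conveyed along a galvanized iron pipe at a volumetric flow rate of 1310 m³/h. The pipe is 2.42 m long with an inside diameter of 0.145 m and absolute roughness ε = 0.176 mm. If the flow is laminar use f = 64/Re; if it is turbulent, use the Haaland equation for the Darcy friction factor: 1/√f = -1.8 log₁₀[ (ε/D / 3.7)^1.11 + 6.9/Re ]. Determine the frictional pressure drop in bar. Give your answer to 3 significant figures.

Q = 1310 m³/h = 1310/3600 = 0.3639 m³/s.
Cross-sectional area A = πD²/4 = π(0.145)²/4 = 0.01651 m²; mean velocity V = Q/A = 0.3639/0.01651 = 22.04 m/s.
Reynolds number Re = ρVD/μ = 1.38 · 22.04 · 0.145 / 2.04e-05 = 2.162e+05.
Re > 4000 → turbulent. Relative roughness ε/D = 0.000176/0.145 = 0.00121. Haaland: 1/√f = -1.8 log₁₀[(0.00121/3.7)^1.11 + 6.9/2.162e+05] = -1.8 log₁₀[0.000136 + 3.19e-05] = 6.796, so f = 0.02165.
Darcy-Weisbach: ΔP = f(L/D)(ρV²/2) = 0.02165·(2.42/0.145)·(1.38·22.04²/2) = 0.02165·16.69·335.1 = 121.1 Pa.
ΔP = 121.1 Pa = 0.00121 bar.

ΔP ≈ 0.00121 bar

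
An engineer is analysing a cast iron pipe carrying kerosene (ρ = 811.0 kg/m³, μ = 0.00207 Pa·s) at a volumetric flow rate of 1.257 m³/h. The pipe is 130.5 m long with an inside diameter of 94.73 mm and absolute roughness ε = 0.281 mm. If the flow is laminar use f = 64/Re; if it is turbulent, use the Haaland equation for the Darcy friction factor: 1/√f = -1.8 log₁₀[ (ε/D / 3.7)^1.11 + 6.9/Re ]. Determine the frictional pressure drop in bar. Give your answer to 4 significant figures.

Q = 1.257 m³/h = 1.257/3600 = 0.0003492 m³/s.
Cross-sectional area A = πD²/4 = π(0.09473)²/4 = 0.007048 m²; mean velocity V = Q/A = 0.0003492/0.007048 = 0.04954 m/s.
Reynolds number Re = ρVD/μ = 811 · 0.04954 · 0.09473 / 0.00207 = 1839.
Re < 2300 → laminar flow, so f = 64/Re = 64/1839 = 0.03481 (the turbulent correlation is not needed).
Darcy-Weisbach: ΔP = f(L/D)(ρV²/2) = 0.03481·(130.5/0.09473)·(811·0.04954²/2) = 0.03481·1378·0.9952 = 47.72 Pa.
ΔP = 47.72 Pa = 4.772×10^-4 bar.

ΔP ≈ 4.772×10^-4 bar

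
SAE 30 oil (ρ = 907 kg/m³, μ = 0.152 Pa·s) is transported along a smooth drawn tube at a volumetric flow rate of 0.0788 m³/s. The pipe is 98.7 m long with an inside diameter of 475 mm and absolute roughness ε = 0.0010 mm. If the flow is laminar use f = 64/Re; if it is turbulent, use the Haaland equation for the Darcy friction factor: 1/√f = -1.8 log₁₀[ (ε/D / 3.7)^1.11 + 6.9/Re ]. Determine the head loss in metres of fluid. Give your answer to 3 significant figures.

Cross-sectional area A = πD²/4 = π(0.475)²/4 = 0.1772 m²; mean velocity V = Q/A = 0.0788/0.1772 = 0.4447 m/s.
Reynolds number Re = ρVD/μ = 907 · 0.4447 · 0.475 / 0.152 = 1260.
Re < 2300 → laminar flow, so f = 64/Re = 64/1260 = 0.05078 (the turbulent correlation is not needed).
Darcy-Weisbach: ΔP = f(L/D)(ρV²/2) = 0.05078·(98.7/0.475)·(907·0.4447²/2) = 0.05078·207.8·89.68 = 946.2 Pa.
Head loss h_f = ΔP/(ρg) = 946.2/(907·9.81) = 0.106 m.

h_f ≈ 0.106 m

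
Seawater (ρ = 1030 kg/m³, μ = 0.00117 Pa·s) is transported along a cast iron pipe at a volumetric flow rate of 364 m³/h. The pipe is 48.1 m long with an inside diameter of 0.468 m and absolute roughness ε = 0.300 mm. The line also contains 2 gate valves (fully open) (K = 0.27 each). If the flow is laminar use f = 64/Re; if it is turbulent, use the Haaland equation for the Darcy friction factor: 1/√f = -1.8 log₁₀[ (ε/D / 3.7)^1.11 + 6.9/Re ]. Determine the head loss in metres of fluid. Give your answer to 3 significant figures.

h_f ≈ 0.0441 m

Q = 364 m³/h = 364/3600 = 0.1011 m³/s.
Cross-sectional area A = πD²/4 = π(0.468)²/4 = 0.172 m²; mean velocity V = Q/A = 0.1011/0.172 = 0.5878 m/s.
Reynolds number Re = ρVD/μ = 1030 · 0.5878 · 0.468 / 0.00117 = 2.422e+05.
Re > 4000 → turbulent. Relative roughness ε/D = 0.0003/0.468 = 0.000641. Haaland: 1/√f = -1.8 log₁₀[(0.000641/3.7)^1.11 + 6.9/2.422e+05] = -1.8 log₁₀[6.68e-05 + 2.85e-05] = 7.238, so f = 0.01909.
Total minor-loss coefficient ΣK = 2·0.27 = 0.54.
ΔP = [f·L/D + ΣK]·(ρV²/2) = [0.01909·48.1/0.468 + 0.54]·(1030·0.5878²/2) = [1.962 + 0.54]·177.9 = 445.2 Pa.
Head loss h_f = ΔP/(ρg) = 445.2/(1030·9.81) = 0.0441 m.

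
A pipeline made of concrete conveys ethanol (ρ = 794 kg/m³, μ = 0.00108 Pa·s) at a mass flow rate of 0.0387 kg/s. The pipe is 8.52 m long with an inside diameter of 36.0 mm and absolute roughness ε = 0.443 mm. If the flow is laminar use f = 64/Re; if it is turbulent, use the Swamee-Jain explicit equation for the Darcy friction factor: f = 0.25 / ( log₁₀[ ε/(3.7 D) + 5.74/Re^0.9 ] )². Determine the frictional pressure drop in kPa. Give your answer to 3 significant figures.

ΔP ≈ 0.0109 kPa

A = πD²/4 = π(0.036)²/4 = 0.001018 m²; mean velocity V = ṁ/(ρA) = 0.0387/(794 · 0.001018) = 0.04788 m/s.
Reynolds number Re = ρVD/μ = 794 · 0.04788 · 0.036 / 0.00108 = 1267.
Re < 2300 → laminar flow, so f = 64/Re = 64/1267 = 0.0505 (the turbulent correlation is not needed).
Darcy-Weisbach: ΔP = f(L/D)(ρV²/2) = 0.0505·(8.52/0.036)·(794·0.04788²/2) = 0.0505·236.7·0.9103 = 10.88 Pa.
ΔP = 10.88 Pa = 0.0109 kPa.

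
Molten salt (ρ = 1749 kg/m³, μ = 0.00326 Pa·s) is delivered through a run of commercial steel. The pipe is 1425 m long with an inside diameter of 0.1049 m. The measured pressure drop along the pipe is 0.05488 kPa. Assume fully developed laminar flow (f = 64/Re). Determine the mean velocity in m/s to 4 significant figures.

For laminar flow, f = 64/Re with Re = ρVD/μ, so Darcy-Weisbach reduces to ΔP = 32μLV/D². Solving for V: V = ΔP·D²/(32μL) = 54.88·(0.1049)²/(32·0.00326·1425) = 0.004062 m/s.
Check: Re = ρVD/μ = 1749·0.004062·0.1049/0.00326 = 228.6 < 2300, so the laminar assumption holds.

V ≈ 0.004062 m/s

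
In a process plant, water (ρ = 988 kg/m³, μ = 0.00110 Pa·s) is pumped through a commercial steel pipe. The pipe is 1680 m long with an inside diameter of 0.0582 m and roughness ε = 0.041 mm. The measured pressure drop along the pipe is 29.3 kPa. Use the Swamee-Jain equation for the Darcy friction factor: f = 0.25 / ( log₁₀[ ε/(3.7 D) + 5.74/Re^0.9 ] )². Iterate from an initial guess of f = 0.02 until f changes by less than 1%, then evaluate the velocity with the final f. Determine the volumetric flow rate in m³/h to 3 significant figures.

Q ≈ 2.51 m³/h

Rearranging Darcy-Weisbach: V = √(2·ΔP·D/(f·L·ρ)). With ε/D = 4.1e-05/0.0582 = 0.000704, iterate starting from f = 0.02:
  f = 0.02 → V = √(2·2.93e+04·0.0582/(0.02·1680·988)) = 0.3205 m/s; Re = ρVD/μ = 1.676e+04; f → 0.02853
  f = 0.02853 → V = 0.2683 m/s; Re = 1.403e+04; f → 0.02969
  f = 0.02969 → V = 0.2631 m/s; Re = 1.375e+04; f → 0.02982
Converged (Δf/f < 1%). With the final f = 0.02982: V = √(2·2.93e+04·0.0582/(0.02982·1680·988)) = 0.2625 m/s.
Q = V·A = 0.2625·(π/4·0.0582²) = 0.0006983 m³/s = 2.51 m³/h.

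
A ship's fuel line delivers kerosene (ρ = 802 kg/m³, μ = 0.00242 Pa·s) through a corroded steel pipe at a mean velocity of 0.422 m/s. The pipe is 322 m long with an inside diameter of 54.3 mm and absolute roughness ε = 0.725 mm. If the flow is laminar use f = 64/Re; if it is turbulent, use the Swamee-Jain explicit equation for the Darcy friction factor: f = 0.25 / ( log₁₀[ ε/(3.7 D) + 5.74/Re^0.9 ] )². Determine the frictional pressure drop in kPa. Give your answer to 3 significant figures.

Reynolds number Re = ρVD/μ = 802 · 0.422 · 0.0543 / 0.00242 = 7594.
Re > 4000 → turbulent. Relative roughness ε/D = 0.000725/0.0543 = 0.0134. Swamee-Jain: f = 0.25/(log₁₀[0.0134/3.7 + 5.74/7594^0.9])² = 0.25/(log₁₀[0.00361 + 0.00185])² = 0.25/(-2.263)² = 0.04881.
Darcy-Weisbach: ΔP = f(L/D)(ρV²/2) = 0.04881·(322/0.0543)·(802·0.422²/2) = 0.04881·5930·71.41 = 2.067e+04 Pa.
ΔP = 2.067e+04 Pa = 20.7 kPa.

ΔP ≈ 20.7 kPa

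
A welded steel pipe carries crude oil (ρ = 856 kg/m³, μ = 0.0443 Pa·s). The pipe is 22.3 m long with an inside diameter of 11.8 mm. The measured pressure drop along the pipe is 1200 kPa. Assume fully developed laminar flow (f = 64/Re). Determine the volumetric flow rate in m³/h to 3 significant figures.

For laminar flow, f = 64/Re with Re = ρVD/μ, so Darcy-Weisbach reduces to ΔP = 32μLV/D². Solving for V: V = ΔP·D²/(32μL) = 1.2e+06·(0.0118)²/(32·0.0443·22.3) = 5.286 m/s.
Check: Re = ρVD/μ = 856·5.286·0.0118/0.0443 = 1205 < 2300, so the laminar assumption holds.
Q = V·A = 5.286·(π/4·0.0118²) = 0.000578 m³/s = 2.08 m³/h.

Q ≈ 2.08 m³/h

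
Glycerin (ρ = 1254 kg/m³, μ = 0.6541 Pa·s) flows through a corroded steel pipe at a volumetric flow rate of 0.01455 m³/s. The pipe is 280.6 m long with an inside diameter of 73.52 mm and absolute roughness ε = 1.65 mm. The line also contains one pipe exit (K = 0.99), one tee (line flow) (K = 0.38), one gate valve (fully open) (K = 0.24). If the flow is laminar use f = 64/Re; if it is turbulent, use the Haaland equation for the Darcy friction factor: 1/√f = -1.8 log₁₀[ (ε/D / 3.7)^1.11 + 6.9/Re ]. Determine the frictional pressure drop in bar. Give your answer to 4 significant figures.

Cross-sectional area A = πD²/4 = π(0.07352)²/4 = 0.004245 m²; mean velocity V = Q/A = 0.01455/0.004245 = 3.427 m/s.
Reynolds number Re = ρVD/μ = 1254 · 3.427 · 0.07352 / 0.654 = 483.1.
Re < 2300 → laminar flow, so f = 64/Re = 64/483.1 = 0.1325 (the turbulent correlation is not needed).
Total minor-loss coefficient ΣK = 1·0.99 + 1·0.38 + 1·0.24 = 1.61.
ΔP = [f·L/D + ΣK]·(ρV²/2) = [0.1325·280.6/0.07352 + 1.61]·(1254·3.427²/2) = [505.6 + 1.61]·7365 = 3.736e+06 Pa.
ΔP = 3.736e+06 Pa = 37.36 bar.

ΔP ≈ 37.36 bar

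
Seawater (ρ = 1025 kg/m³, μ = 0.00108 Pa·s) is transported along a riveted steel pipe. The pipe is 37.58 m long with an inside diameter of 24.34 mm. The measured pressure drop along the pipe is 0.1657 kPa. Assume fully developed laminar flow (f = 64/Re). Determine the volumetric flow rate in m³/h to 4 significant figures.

For laminar flow, f = 64/Re with Re = ρVD/μ, so Darcy-Weisbach reduces to ΔP = 32μLV/D². Solving for V: V = ΔP·D²/(32μL) = 165.7·(0.02434)²/(32·0.00108·37.58) = 0.07558 m/s.
Check: Re = ρVD/μ = 1025·0.07558·0.02434/0.00108 = 1746 < 2300, so the laminar assumption holds.
Q = V·A = 0.07558·(π/4·0.02434²) = 3.517e-05 m³/s = 0.1266 m³/h.

Q ≈ 0.1266 m³/h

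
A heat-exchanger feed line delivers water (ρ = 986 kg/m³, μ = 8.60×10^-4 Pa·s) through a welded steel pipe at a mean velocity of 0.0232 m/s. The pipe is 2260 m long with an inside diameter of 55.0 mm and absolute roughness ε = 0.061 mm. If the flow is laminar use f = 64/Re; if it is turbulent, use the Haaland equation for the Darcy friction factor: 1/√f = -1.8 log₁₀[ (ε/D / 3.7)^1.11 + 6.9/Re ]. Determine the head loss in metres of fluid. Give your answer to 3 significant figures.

Reynolds number Re = ρVD/μ = 986 · 0.0232 · 0.055 / 0.00086 = 1463.
Re < 2300 → laminar flow, so f = 64/Re = 64/1463 = 0.04375 (the turbulent correlation is not needed).
Darcy-Weisbach: ΔP = f(L/D)(ρV²/2) = 0.04375·(2260/0.055)·(986·0.0232²/2) = 0.04375·4.109e+04·0.2654 = 477 Pa.
Head loss h_f = ΔP/(ρg) = 477/(986·9.81) = 0.0493 m.

h_f ≈ 0.0493 m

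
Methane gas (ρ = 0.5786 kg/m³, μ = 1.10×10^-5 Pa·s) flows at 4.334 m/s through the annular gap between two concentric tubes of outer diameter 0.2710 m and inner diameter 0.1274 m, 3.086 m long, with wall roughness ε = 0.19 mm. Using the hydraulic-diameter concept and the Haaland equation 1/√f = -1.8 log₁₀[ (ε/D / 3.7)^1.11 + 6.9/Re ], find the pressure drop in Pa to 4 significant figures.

Hydraulic diameter D_h = 4A/P = D_o - D_i = 0.271 - 0.1274 = 0.1436 m.
Re = ρVD_h/μ = 0.5786·4.334·0.1436/1.1e-05 = 3.274e+04.
ε/D_h = 0.00019/0.1436 = 0.00132; Haaland gives 1/√f = -1.8 log₁₀[0.000149+0.000211] = 6.198, so f = 0.02603.
ΔP = f(L/D_h)(ρV²/2) = 0.02603·3.086/0.1436·5.434 = 3.04 Pa.

ΔP ≈ 3.040 Pa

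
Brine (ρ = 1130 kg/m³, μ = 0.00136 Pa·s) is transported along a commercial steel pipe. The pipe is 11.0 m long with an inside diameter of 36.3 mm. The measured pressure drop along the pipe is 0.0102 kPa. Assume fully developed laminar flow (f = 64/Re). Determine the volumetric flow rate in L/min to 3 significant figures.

Q ≈ 1.74 L/min

For laminar flow, f = 64/Re with Re = ρVD/μ, so Darcy-Weisbach reduces to ΔP = 32μLV/D². Solving for V: V = ΔP·D²/(32μL) = 10.2·(0.0363)²/(32·0.00136·11) = 0.02808 m/s.
Check: Re = ρVD/μ = 1130·0.02808·0.0363/0.00136 = 846.8 < 2300, so the laminar assumption holds.
Q = V·A = 0.02808·(π/4·0.0363²) = 2.906e-05 m³/s = 1.74 L/min.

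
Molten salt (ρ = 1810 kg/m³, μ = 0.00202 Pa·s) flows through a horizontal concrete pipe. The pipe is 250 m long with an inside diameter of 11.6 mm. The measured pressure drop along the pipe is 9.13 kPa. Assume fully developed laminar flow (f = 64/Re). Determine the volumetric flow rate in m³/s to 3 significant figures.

Q ≈ 8.03×10^-6 m³/s

For laminar flow, f = 64/Re with Re = ρVD/μ, so Darcy-Weisbach reduces to ΔP = 32μLV/D². Solving for V: V = ΔP·D²/(32μL) = 9130·(0.0116)²/(32·0.00202·250) = 0.07602 m/s.
Check: Re = ρVD/μ = 1810·0.07602·0.0116/0.00202 = 790.2 < 2300, so the laminar assumption holds.
Q = V·A = 0.07602·(π/4·0.0116²) = 8.034e-06 m³/s = 8.03×10^-6 m³/s.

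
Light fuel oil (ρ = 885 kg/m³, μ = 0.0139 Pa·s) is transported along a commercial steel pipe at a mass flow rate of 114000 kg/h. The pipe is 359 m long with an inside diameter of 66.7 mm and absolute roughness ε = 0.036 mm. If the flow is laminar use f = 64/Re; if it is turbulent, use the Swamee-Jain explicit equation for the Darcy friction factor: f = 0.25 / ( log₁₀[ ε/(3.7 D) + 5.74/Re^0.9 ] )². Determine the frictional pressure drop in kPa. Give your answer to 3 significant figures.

ṁ = 114000 kg/h = 114000/3600 = 31.67 kg/s.
A = πD²/4 = π(0.0667)²/4 = 0.003494 m²; mean velocity V = ṁ/(ρA) = 31.67/(885 · 0.003494) = 10.24 m/s.
Reynolds number Re = ρVD/μ = 885 · 10.24 · 0.0667 / 0.0139 = 4.349e+04.
Re > 4000 → turbulent. Relative roughness ε/D = 3.6e-05/0.0667 = 0.00054. Swamee-Jain: f = 0.25/(log₁₀[0.00054/3.7 + 5.74/4.349e+04^0.9])² = 0.25/(log₁₀[0.000146 + 0.000384])² = 0.25/(-3.276)² = 0.0233.
Darcy-Weisbach: ΔP = f(L/D)(ρV²/2) = 0.0233·(359/0.0667)·(885·10.24²/2) = 0.0233·5382·4.64e+04 = 5.819e+06 Pa.
ΔP = 5.819e+06 Pa = 5820 kPa.

ΔP ≈ 5820 kPa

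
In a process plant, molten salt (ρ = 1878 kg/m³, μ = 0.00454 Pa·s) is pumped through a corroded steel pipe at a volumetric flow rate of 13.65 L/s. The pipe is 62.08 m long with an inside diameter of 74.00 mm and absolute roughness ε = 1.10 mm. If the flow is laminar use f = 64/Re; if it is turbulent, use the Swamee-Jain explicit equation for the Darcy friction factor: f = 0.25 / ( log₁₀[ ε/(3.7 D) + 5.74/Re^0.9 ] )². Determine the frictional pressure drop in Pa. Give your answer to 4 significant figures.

ΔP ≈ 351300 Pa

Q = 13.65 L/s = 13.65/1000 = 0.01365 m³/s.
Cross-sectional area A = πD²/4 = π(0.074)²/4 = 0.004301 m²; mean velocity V = Q/A = 0.01365/0.004301 = 3.174 m/s.
Reynolds number Re = ρVD/μ = 1878 · 3.174 · 0.074 / 0.00454 = 9.715e+04.
Re > 4000 → turbulent. Relative roughness ε/D = 0.0011/0.074 = 0.0149. Swamee-Jain: f = 0.25/(log₁₀[0.0149/3.7 + 5.74/9.715e+04^0.9])² = 0.25/(log₁₀[0.00402 + 0.000186])² = 0.25/(-2.376)² = 0.04427.
Darcy-Weisbach: ΔP = f(L/D)(ρV²/2) = 0.04427·(62.08/0.074)·(1878·3.174²/2) = 0.04427·838.9·9459 = 3.513e+05 Pa.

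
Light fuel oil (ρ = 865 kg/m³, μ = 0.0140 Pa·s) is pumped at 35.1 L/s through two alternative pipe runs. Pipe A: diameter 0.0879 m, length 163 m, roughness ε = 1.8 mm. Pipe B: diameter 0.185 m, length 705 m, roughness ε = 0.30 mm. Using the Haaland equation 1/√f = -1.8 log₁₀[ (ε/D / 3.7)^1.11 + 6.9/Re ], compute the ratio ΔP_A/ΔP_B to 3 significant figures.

ΔP_A/ΔP_B ≈ 15.8

Pipe A: V = Q/A = 0.0351/0.006068 = 5.784 m/s; Re = 3.141e+04; ε/D = 0.0205; Haaland → f = 0.05036; ΔP_A = f(L/D)(ρV²/2) = 1.351e+06 Pa.
Pipe B: V = Q/A = 0.0351/0.02688 = 1.306 m/s; Re = 1.493e+04; ε/D = 0.00162; Haaland → f = 0.03038; ΔP_B = f(L/D)(ρV²/2) = 8.537e+04 Pa.
ΔP_A/ΔP_B = 1.351e+06/8.537e+04 = 15.8.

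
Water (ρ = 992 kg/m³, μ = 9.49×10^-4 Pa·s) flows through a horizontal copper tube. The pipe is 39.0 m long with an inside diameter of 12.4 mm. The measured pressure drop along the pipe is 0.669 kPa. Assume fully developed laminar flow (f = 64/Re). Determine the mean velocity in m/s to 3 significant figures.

V ≈ 0.0869 m/s

For laminar flow, f = 64/Re with Re = ρVD/μ, so Darcy-Weisbach reduces to ΔP = 32μLV/D². Solving for V: V = ΔP·D²/(32μL) = 669·(0.0124)²/(32·0.000949·39) = 0.08685 m/s.
Check: Re = ρVD/μ = 992·0.08685·0.0124/0.000949 = 1126 < 2300, so the laminar assumption holds.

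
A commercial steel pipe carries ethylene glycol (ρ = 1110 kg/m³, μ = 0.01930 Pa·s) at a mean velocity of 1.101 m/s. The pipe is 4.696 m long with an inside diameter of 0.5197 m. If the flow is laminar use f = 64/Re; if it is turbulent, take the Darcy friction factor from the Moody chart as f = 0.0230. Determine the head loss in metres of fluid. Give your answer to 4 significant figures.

Reynolds number Re = ρVD/μ = 1110 · 1.101 · 0.5197 / 0.0193 = 3.291e+04.
Re > 4000 → turbulent; use the Moody-chart value f = 0.0230.
Darcy-Weisbach: ΔP = f(L/D)(ρV²/2) = 0.023·(4.696/0.5197)·(1110·1.101²/2) = 0.023·9.036·672.8 = 139.8 Pa.
Head loss h_f = ΔP/(ρg) = 139.8/(1110·9.81) = 0.01284 m.

h_f ≈ 0.01284 m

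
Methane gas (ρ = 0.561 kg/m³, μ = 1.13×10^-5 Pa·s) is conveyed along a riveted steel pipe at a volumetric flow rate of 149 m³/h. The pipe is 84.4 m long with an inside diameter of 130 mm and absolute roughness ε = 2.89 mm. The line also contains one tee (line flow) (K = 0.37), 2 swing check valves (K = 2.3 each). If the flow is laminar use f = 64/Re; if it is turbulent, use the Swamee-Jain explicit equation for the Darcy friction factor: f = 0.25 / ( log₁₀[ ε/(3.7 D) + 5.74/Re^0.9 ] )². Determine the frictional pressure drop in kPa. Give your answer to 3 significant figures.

ΔP ≈ 0.108 kPa

Q = 149 m³/h = 149/3600 = 0.04139 m³/s.
Cross-sectional area A = πD²/4 = π(0.13)²/4 = 0.01327 m²; mean velocity V = Q/A = 0.04139/0.01327 = 3.118 m/s.
Reynolds number Re = ρVD/μ = 0.561 · 3.118 · 0.13 / 1.13e-05 = 2.012e+04.
Re > 4000 → turbulent. Relative roughness ε/D = 0.00289/0.13 = 0.0222. Swamee-Jain: f = 0.25/(log₁₀[0.0222/3.7 + 5.74/2.012e+04^0.9])² = 0.25/(log₁₀[0.00601 + 0.000768])² = 0.25/(-2.169)² = 0.05314.
Total minor-loss coefficient ΣK = 1·0.37 + 2·2.3 = 4.97.
ΔP = [f·L/D + ΣK]·(ρV²/2) = [0.05314·84.4/0.13 + 4.97]·(0.561·3.118²/2) = [34.5 + 4.97]·2.727 = 107.7 Pa.
ΔP = 107.7 Pa = 0.108 kPa.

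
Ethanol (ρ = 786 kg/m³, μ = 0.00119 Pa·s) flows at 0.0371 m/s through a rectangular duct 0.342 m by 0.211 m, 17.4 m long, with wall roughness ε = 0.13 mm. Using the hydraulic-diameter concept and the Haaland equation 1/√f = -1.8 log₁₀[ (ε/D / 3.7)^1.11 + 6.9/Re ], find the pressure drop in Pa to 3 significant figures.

ΔP ≈ 1.28 Pa

Hydraulic diameter D_h = 4A/P = 4·(0.342·0.211)/(2·(0.342+0.211)) = 0.2886/1.106 = 0.261 m.
Re = ρVD_h/μ = 786·0.0371·0.261/0.00119 = 6395.
ε/D_h = 0.00013/0.261 = 0.000498; Haaland gives 1/√f = -1.8 log₁₀[5.05e-05+0.00108] = 5.305, so f = 0.03553.
ΔP = f(L/D_h)(ρV²/2) = 0.03553·17.4/0.261·0.5409 = 1.282 Pa.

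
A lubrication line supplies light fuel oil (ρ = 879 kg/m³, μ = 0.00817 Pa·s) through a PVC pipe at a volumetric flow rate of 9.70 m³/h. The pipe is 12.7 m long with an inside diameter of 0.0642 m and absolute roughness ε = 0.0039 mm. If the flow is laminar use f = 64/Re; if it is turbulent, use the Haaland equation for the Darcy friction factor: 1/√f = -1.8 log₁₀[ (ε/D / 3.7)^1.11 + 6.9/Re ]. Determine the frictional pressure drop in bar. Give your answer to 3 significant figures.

ΔP ≈ 0.0218 bar

Q = 9.70 m³/h = 9.70/3600 = 0.002694 m³/s.
Cross-sectional area A = πD²/4 = π(0.0642)²/4 = 0.003237 m²; mean velocity V = Q/A = 0.002694/0.003237 = 0.8324 m/s.
Reynolds number Re = ρVD/μ = 879 · 0.8324 · 0.0642 / 0.00817 = 5749.
Re > 4000 → turbulent. Relative roughness ε/D = 3.9e-06/0.0642 = 6.07e-05. Haaland: 1/√f = -1.8 log₁₀[(6.07e-05/3.7)^1.11 + 6.9/5749] = -1.8 log₁₀[4.89e-06 + 0.0012] = 5.254, so f = 0.03622.
Darcy-Weisbach: ΔP = f(L/D)(ρV²/2) = 0.03622·(12.7/0.0642)·(879·0.8324²/2) = 0.03622·197.8·304.5 = 2182 Pa.
ΔP = 2182 Pa = 0.0218 bar.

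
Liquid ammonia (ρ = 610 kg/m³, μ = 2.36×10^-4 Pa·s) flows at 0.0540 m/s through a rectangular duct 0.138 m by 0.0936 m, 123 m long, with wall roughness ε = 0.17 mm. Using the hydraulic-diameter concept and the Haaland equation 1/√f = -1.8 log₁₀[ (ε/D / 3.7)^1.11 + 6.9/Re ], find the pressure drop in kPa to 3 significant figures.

Hydraulic diameter D_h = 4A/P = 4·(0.138·0.0936)/(2·(0.138+0.0936)) = 0.05167/0.4632 = 0.1115 m.
Re = ρVD_h/μ = 610·0.054·0.1115/0.000236 = 1.557e+04.
ε/D_h = 0.00017/0.1115 = 0.00152; Haaland gives 1/√f = -1.8 log₁₀[0.000175+0.000443] = 5.776, so f = 0.02997.
ΔP = f(L/D_h)(ρV²/2) = 0.02997·123/0.1115·0.8894 = 29.39 Pa.
ΔP = 0.0294 kPa.

ΔP ≈ 0.0294 kPa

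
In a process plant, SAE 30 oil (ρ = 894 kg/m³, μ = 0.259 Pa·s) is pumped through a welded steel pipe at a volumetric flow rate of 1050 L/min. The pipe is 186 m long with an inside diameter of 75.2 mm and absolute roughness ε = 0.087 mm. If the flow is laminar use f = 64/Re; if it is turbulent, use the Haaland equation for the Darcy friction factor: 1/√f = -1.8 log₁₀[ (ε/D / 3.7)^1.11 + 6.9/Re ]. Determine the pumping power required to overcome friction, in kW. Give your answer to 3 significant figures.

Q = 1050 L/min = 1050/60000 = 0.0175 m³/s.
Cross-sectional area A = πD²/4 = π(0.0752)²/4 = 0.004441 m²; mean velocity V = Q/A = 0.0175/0.004441 = 3.94 m/s.
Reynolds number Re = ρVD/μ = 894 · 3.94 · 0.0752 / 0.259 = 1023.
Re < 2300 → laminar flow, so f = 64/Re = 64/1023 = 0.06258 (the turbulent correlation is not needed).
Darcy-Weisbach: ΔP = f(L/D)(ρV²/2) = 0.06258·(186/0.0752)·(894·3.94²/2) = 0.06258·2473·6940 = 1.074e+06 Pa.
Pumping power P = QΔP = 0.0175·1.074e+06 = 18800 W = 18.8 kW.

P ≈ 18.8 kW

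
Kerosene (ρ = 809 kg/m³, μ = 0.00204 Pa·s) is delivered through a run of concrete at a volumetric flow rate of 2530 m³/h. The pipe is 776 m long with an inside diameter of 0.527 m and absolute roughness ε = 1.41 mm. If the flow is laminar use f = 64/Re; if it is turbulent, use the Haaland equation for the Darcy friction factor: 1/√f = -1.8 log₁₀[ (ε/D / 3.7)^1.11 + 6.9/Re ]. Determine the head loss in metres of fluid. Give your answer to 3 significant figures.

Q = 2530 m³/h = 2530/3600 = 0.7028 m³/s.
Cross-sectional area A = πD²/4 = π(0.527)²/4 = 0.2181 m²; mean velocity V = Q/A = 0.7028/0.2181 = 3.222 m/s.
Reynolds number Re = ρVD/μ = 809 · 3.222 · 0.527 / 0.00204 = 6.733e+05.
Re > 4000 → turbulent. Relative roughness ε/D = 0.00141/0.527 = 0.00268. Haaland: 1/√f = -1.8 log₁₀[(0.00268/3.7)^1.11 + 6.9/6.733e+05] = -1.8 log₁₀[0.000326 + 1.02e-05] = 6.251, so f = 0.02559.
Darcy-Weisbach: ΔP = f(L/D)(ρV²/2) = 0.02559·(776/0.527)·(809·3.222²/2) = 0.02559·1472·4199 = 1.582e+05 Pa.
Head loss h_f = ΔP/(ρg) = 1.582e+05/(809·9.81) = 19.9 m.

h_f ≈ 19.9 m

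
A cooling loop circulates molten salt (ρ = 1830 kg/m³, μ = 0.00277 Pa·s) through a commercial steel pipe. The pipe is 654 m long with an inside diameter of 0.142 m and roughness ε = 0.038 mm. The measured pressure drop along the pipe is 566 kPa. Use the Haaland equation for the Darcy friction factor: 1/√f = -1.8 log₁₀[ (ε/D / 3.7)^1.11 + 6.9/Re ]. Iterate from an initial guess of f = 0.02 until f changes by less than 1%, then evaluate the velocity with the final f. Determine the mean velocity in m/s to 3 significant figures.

V ≈ 2.83 m/s

Rearranging Darcy-Weisbach: V = √(2·ΔP·D/(f·L·ρ)). With ε/D = 3.8e-05/0.142 = 0.000268, iterate starting from f = 0.02:
  f = 0.02 → V = √(2·5.66e+05·0.142/(0.02·654·1830)) = 2.591 m/s; Re = ρVD/μ = 2.431e+05; f → 0.01693
  f = 0.01693 → V = 2.817 m/s; Re = 2.642e+05; f → 0.01678
Converged (Δf/f < 1%). With the final f = 0.01678: V = √(2·5.66e+05·0.142/(0.01678·654·1830)) = 2.829 m/s.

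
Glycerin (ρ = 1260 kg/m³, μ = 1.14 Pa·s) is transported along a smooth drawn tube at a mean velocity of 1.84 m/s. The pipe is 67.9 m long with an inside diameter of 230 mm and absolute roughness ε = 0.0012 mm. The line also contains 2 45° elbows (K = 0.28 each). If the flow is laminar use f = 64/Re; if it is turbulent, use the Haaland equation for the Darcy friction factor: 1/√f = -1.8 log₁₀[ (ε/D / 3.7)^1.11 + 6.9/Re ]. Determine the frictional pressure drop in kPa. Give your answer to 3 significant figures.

ΔP ≈ 87.4 kPa

Reynolds number Re = ρVD/μ = 1260 · 1.84 · 0.23 / 1.14 = 467.7.
Re < 2300 → laminar flow, so f = 64/Re = 64/467.7 = 0.1368 (the turbulent correlation is not needed).
Total minor-loss coefficient ΣK = 2·0.28 = 0.56.
ΔP = [f·L/D + ΣK]·(ρV²/2) = [0.1368·67.9/0.23 + 0.56]·(1260·1.84²/2) = [40.39 + 0.56]·2133 = 8.735e+04 Pa.
ΔP = 8.735e+04 Pa = 87.4 kPa.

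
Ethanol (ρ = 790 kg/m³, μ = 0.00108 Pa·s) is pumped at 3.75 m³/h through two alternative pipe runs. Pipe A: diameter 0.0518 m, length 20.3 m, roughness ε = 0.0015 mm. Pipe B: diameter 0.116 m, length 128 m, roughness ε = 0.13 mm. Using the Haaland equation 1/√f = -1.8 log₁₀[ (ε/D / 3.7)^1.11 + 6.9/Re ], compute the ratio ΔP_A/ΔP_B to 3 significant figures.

ΔP_A/ΔP_B ≈ 6.93

Pipe A: V = Q/A = 0.001042/0.002107 = 0.4943 m/s; Re = 1.873e+04; ε/D = 2.9e-05; Haaland → f = 0.02622; ΔP_A = f(L/D)(ρV²/2) = 991.5 Pa.
Pipe B: V = Q/A = 0.001042/0.01057 = 0.09857 m/s; Re = 8363; ε/D = 0.00112; Haaland → f = 0.03378; ΔP_B = f(L/D)(ρV²/2) = 143 Pa.
ΔP_A/ΔP_B = 991.5/143 = 6.93.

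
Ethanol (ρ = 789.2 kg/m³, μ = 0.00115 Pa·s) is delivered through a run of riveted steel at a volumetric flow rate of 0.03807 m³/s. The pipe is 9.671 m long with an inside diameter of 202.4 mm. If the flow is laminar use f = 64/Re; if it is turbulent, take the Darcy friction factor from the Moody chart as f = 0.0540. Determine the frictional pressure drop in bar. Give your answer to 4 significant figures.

Cross-sectional area A = πD²/4 = π(0.2024)²/4 = 0.03217 m²; mean velocity V = Q/A = 0.03807/0.03217 = 1.183 m/s.
Reynolds number Re = ρVD/μ = 789.2 · 1.183 · 0.2024 / 0.00115 = 1.644e+05.
Re > 4000 → turbulent; use the Moody-chart value f = 0.0540.
Darcy-Weisbach: ΔP = f(L/D)(ρV²/2) = 0.054·(9.671/0.2024)·(789.2·1.183²/2) = 0.054·47.78·552.5 = 1425 Pa.
ΔP = 1425 Pa = 0.01425 bar.

ΔP ≈ 0.01425 bar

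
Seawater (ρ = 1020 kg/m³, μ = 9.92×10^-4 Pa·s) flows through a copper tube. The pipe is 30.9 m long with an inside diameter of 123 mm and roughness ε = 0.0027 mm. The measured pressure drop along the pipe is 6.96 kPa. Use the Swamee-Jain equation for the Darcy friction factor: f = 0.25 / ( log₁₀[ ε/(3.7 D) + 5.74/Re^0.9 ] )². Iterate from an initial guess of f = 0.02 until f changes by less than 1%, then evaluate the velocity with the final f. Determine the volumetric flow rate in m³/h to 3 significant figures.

Rearranging Darcy-Weisbach: V = √(2·ΔP·D/(f·L·ρ)). With ε/D = 2.7e-06/0.123 = 2.2e-05, iterate starting from f = 0.02:
  f = 0.02 → V = √(2·6960·0.123/(0.02·30.9·1020)) = 1.648 m/s; Re = ρVD/μ = 2.084e+05; f → 0.01561
  f = 0.01561 → V = 1.865 m/s; Re = 2.359e+05; f → 0.01527
  f = 0.01527 → V = 1.886 m/s; Re = 2.386e+05; f → 0.01523
Converged (Δf/f < 1%). With the final f = 0.01523: V = √(2·6960·0.123/(0.01523·30.9·1020)) = 1.888 m/s.
Q = V·A = 1.888·(π/4·0.123²) = 0.02244 m³/s = 80.8 m³/h.

Q ≈ 80.8 m³/h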